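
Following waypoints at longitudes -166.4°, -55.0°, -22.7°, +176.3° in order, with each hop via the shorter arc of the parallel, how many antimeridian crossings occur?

Leg 1: -166.4° → -55.0°, shortest Δλ = 111.4° (east) — does not cross 180°.
Leg 2: -55.0° → -22.7°, shortest Δλ = 32.3° (east) — does not cross 180°.
Leg 3: -22.7° → +176.3°, shortest Δλ = -161.0° (west) — crosses 180°.
Total crossings: 1.

1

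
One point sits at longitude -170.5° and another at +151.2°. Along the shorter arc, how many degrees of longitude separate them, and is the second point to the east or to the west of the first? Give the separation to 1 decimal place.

38.3° west

Raw difference: 151.2 − -170.5 = 321.7°.
Normalise into (−180°, 180°]: 321.7° − 360° = -38.3°.
Negative ⇒ the second point lies to the west; separation 38.3°.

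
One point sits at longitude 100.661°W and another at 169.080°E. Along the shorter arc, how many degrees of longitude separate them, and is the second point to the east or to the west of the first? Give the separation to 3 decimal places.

Raw difference: 169.080 − -100.661 = 269.741°.
Normalise into (−180°, 180°]: 269.741° − 360° = -90.259°.
Negative ⇒ the second point lies to the west; separation 90.259°.

90.259° west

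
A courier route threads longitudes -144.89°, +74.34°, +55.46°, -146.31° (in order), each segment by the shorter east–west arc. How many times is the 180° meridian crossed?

Leg 1: -144.89° → +74.34°, shortest Δλ = -140.77° (west) — crosses 180°.
Leg 2: +74.34° → +55.46°, shortest Δλ = -18.88° (west) — does not cross 180°.
Leg 3: +55.46° → -146.31°, shortest Δλ = 158.23° (east) — crosses 180°.
Total crossings: 2.

2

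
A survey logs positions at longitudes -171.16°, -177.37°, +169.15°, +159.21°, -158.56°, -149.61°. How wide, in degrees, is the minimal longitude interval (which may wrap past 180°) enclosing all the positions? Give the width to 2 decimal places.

Sort the longitudes: -177.37°, -171.16°, -158.56°, -149.61°, +159.21°, +169.15°.
Eastward gaps between consecutive values (wrapping around): 6.21°, 12.60°, 8.95°, 308.82°, 9.94°, 13.48°.
Largest gap = 308.82° ⇒ minimal covering band is its complement: 360° − 308.82° = 51.18°.
Band runs from +159.21° eastward to -149.61°, crossing the antimeridian.

51.18°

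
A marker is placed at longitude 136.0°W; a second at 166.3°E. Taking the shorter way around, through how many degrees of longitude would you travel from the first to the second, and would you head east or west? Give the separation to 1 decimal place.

57.7° west

Raw difference: 166.3 − -136.0 = 302.3°.
Normalise into (−180°, 180°]: 302.3° − 360° = -57.7°.
Negative ⇒ the second point lies to the west; separation 57.7°.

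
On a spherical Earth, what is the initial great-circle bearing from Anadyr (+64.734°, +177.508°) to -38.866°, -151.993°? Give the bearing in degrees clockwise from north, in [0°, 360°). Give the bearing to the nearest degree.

156°

Δλ = -151.993 − 177.508 = -329.501°; wrapped into (−180°, 180°]: 30.499°.
θ = atan2( sin Δλ · cos φ₂ , cos φ₁ · sin φ₂ − sin φ₁ · cos φ₂ · cos Δλ )
  = atan2(0.39517, -0.87454) = 155.684° → normalised to [0°, 360°): 155.684°.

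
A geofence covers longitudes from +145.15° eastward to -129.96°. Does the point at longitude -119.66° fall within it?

Band width going east from +145.15° to -129.96°: ((-129.96 − 145.15) mod 360) = 84.89°.
Offset of -119.66° east of the west edge: ((-119.66 − 145.15) mod 360) = 95.19°.
95.19° > 84.89° ⇒ outside.

No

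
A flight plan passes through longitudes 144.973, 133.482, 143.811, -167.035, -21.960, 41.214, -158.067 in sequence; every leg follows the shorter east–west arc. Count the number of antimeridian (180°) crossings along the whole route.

2

Leg 1: +144.973° → +133.482°, shortest Δλ = -11.491° (west) — does not cross 180°.
Leg 2: +133.482° → +143.811°, shortest Δλ = 10.329° (east) — does not cross 180°.
Leg 3: +143.811° → -167.035°, shortest Δλ = 49.154° (east) — crosses 180°.
Leg 4: -167.035° → -21.960°, shortest Δλ = 145.075° (east) — does not cross 180°.
Leg 5: -21.960° → +41.214°, shortest Δλ = 63.174° (east) — does not cross 180°.
Leg 6: +41.214° → -158.067°, shortest Δλ = 160.719° (east) — crosses 180°.
Total crossings: 2.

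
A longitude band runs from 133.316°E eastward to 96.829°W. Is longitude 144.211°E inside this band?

Band width going east from +133.316° to -96.829°: ((-96.829 − 133.316) mod 360) = 129.855°.
Offset of +144.211° east of the west edge: ((144.211 − 133.316) mod 360) = 10.895°.
10.895° ≤ 129.855° ⇒ inside.

Yes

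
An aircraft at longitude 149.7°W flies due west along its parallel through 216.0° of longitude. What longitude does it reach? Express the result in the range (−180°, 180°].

Start at -149.7°; shift −216.0° → -365.7°.
-365.7° lies outside (−180°, 180°]; add 360° → -5.7°.

5.7°W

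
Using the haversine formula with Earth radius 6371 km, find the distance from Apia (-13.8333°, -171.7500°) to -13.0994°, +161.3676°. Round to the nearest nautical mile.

Δλ = 161.3676 − -171.7500 = 333.1176°; wrapped into (−180°, 180°]: -26.8824°.
Δφ = -13.0994 − -13.8333 = 0.7339°.
a = sin²(Δφ/2) + cos φ₁ · cos φ₂ · sin²(Δλ/2) = 0.051140.
c = 2·atan2(√a, √(1−a)) = 0.45623 rad → d = 6371·c ≈ 2906.65 km ≈ 1569.47 nmi.

1569 nmi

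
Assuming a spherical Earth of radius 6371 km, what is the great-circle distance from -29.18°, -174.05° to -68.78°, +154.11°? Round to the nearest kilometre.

4859 km

Δλ = 154.11 − -174.05 = 328.16°; wrapped into (−180°, 180°]: -31.84°.
Δφ = -68.78 − -29.18 = -39.60°.
a = sin²(Δφ/2) + cos φ₁ · cos φ₂ · sin²(Δλ/2) = 0.138520.
c = 2·atan2(√a, √(1−a)) = 0.76272 rad → d = 6371·c ≈ 4859.28 km.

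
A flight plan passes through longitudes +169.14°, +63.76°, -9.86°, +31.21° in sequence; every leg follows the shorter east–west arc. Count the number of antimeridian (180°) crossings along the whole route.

0

Leg 1: +169.14° → +63.76°, shortest Δλ = -105.38° (west) — does not cross 180°.
Leg 2: +63.76° → -9.86°, shortest Δλ = -73.62° (west) — does not cross 180°.
Leg 3: -9.86° → +31.21°, shortest Δλ = 41.07° (east) — does not cross 180°.
Total crossings: 0.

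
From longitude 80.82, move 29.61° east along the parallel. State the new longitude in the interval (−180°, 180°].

+110.43°

Start at +80.82°; shift +29.61° → +110.43°.
+110.43° already lies in (−180°, 180°].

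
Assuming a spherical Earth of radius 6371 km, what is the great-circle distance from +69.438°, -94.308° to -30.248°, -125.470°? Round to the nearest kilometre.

Δλ = -125.470 − -94.308 = -31.162°.
Δφ = -30.248 − 69.438 = -99.686°.
a = sin²(Δφ/2) + cos φ₁ · cos φ₂ · sin²(Δλ/2) = 0.606014.
c = 2·atan2(√a, √(1−a)) = 1.78445 rad → d = 6371·c ≈ 11368.70 km.

11369 km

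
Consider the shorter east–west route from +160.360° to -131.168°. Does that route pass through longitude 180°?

Yes

Naïve |-131.168 − 160.360| = 291.528° > 180°, so the shorter arc goes the other way round — across 180°.
Signed shortest Δλ = ((-131.168 − 160.360 + 180) mod 360) − 180 = 68.472°.
Going east by 68.472° from +160.360° passes through 180° before reaching -131.168°.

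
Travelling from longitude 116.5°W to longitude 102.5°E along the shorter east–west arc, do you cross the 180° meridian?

Naïve |102.5 − -116.5| = 219.0° > 180°, so the shorter arc goes the other way round — across 180°.
Signed shortest Δλ = ((102.5 − -116.5 + 180) mod 360) − 180 = -141.0°.
Going west by 141.0° from -116.5° passes through 180° before reaching +102.5°.

Yes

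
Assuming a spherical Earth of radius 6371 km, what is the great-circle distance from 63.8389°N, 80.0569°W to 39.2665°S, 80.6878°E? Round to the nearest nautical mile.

9181 nmi

Δλ = 80.6878 − -80.0569 = 160.7447°.
Δφ = -39.2665 − 63.8389 = -103.1054°.
a = sin²(Δφ/2) + cos φ₁ · cos φ₂ · sin²(Δλ/2) = 0.945171.
c = 2·atan2(√a, √(1−a)) = 2.66889 rad → d = 6371·c ≈ 17003.50 km ≈ 9181.15 nmi.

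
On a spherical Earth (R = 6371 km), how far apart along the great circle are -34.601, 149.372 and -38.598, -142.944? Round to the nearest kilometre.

Δλ = -142.944 − 149.372 = -292.316°; wrapped into (−180°, 180°]: 67.684°.
Δφ = -38.598 − -34.601 = -3.997°.
a = sin²(Δφ/2) + cos φ₁ · cos φ₂ · sin²(Δλ/2) = 0.200733.
c = 2·atan2(√a, √(1−a)) = 0.92913 rad → d = 6371·c ≈ 5919.47 km.

5919 km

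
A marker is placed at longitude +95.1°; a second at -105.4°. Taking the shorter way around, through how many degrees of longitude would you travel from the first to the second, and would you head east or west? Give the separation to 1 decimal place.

159.5° east

Raw difference: -105.4 − 95.1 = -200.5°.
Normalise into (−180°, 180°]: -200.5° + 360° = 159.5°.
Positive ⇒ the second point lies to the east; separation 159.5°.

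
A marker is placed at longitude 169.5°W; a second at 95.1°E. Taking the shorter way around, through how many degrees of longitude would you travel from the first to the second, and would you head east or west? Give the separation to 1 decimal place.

95.4° west

Raw difference: 95.1 − -169.5 = 264.6°.
Normalise into (−180°, 180°]: 264.6° − 360° = -95.4°.
Negative ⇒ the second point lies to the west; separation 95.4°.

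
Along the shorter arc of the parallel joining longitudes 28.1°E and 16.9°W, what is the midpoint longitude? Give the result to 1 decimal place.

5.6°E

Signed shortest Δλ from +28.1° to -16.9° is -45.0°.
Midpoint longitude = +28.1° + (-45.0°)/2 = +28.1° − 22.5° = +5.6°.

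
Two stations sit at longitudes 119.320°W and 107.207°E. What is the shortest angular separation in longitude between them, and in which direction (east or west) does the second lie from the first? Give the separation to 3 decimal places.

133.473° west

Raw difference: 107.207 − -119.320 = 226.527°.
Normalise into (−180°, 180°]: 226.527° − 360° = -133.473°.
Negative ⇒ the second point lies to the west; separation 133.473°.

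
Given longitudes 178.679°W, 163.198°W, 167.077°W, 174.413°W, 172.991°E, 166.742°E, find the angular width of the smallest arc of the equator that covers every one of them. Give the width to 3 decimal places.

Sort the longitudes: -178.679°, -174.413°, -167.077°, -163.198°, +166.742°, +172.991°.
Eastward gaps between consecutive values (wrapping around): 4.266°, 7.336°, 3.879°, 329.940°, 6.249°, 8.330°.
Largest gap = 329.940° ⇒ minimal covering band is its complement: 360° − 329.940° = 30.060°.
Band runs from +166.742° eastward to -163.198°, crossing the antimeridian.

30.060°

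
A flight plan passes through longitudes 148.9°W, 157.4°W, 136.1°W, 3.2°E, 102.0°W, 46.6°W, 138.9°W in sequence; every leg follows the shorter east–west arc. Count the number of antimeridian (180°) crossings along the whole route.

0

Leg 1: -148.9° → -157.4°, shortest Δλ = -8.5° (west) — does not cross 180°.
Leg 2: -157.4° → -136.1°, shortest Δλ = 21.3° (east) — does not cross 180°.
Leg 3: -136.1° → +3.2°, shortest Δλ = 139.3° (east) — does not cross 180°.
Leg 4: +3.2° → -102.0°, shortest Δλ = -105.2° (west) — does not cross 180°.
Leg 5: -102.0° → -46.6°, shortest Δλ = 55.4° (east) — does not cross 180°.
Leg 6: -46.6° → -138.9°, shortest Δλ = -92.3° (west) — does not cross 180°.
Total crossings: 0.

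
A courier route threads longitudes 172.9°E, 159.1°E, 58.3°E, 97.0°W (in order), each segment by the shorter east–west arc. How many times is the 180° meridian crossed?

0

Leg 1: +172.9° → +159.1°, shortest Δλ = -13.8° (west) — does not cross 180°.
Leg 2: +159.1° → +58.3°, shortest Δλ = -100.8° (west) — does not cross 180°.
Leg 3: +58.3° → -97.0°, shortest Δλ = -155.3° (west) — does not cross 180°.
Total crossings: 0.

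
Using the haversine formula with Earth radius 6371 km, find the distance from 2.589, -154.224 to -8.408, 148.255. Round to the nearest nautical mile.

Δλ = 148.255 − -154.224 = 302.479°; wrapped into (−180°, 180°]: -57.521°.
Δφ = -8.408 − 2.589 = -10.997°.
a = sin²(Δφ/2) + cos φ₁ · cos φ₂ · sin²(Δλ/2) = 0.237964.
c = 2·atan2(√a, √(1−a)) = 1.01917 rad → d = 6371·c ≈ 6493.14 km ≈ 3506.02 nmi.

3506 nmi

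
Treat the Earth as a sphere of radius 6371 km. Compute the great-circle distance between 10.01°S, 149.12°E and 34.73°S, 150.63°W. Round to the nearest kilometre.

Δλ = -150.63 − 149.12 = -299.75°; wrapped into (−180°, 180°]: 60.25°.
Δφ = -34.73 − -10.01 = -24.72°.
a = sin²(Δφ/2) + cos φ₁ · cos φ₂ · sin²(Δλ/2) = 0.249684.
c = 2·atan2(√a, √(1−a)) = 1.04647 rad → d = 6371·c ≈ 6667.04 km.

6667 km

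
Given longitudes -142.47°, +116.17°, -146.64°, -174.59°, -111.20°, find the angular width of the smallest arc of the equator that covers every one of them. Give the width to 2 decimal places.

Sort the longitudes: -174.59°, -146.64°, -142.47°, -111.20°, +116.17°.
Eastward gaps between consecutive values (wrapping around): 27.95°, 4.17°, 31.27°, 227.37°, 69.24°.
Largest gap = 227.37° ⇒ minimal covering band is its complement: 360° − 227.37° = 132.63°.
Band runs from +116.17° eastward to -111.20°, crossing the antimeridian.

132.63°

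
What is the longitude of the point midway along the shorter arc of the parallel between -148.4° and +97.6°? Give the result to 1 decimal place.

+154.6°

Signed shortest Δλ from -148.4° to +97.6° is -114.0°.
Midpoint longitude = -148.4° + (-114.0°)/2 = -148.4° − 57.0° = -205.4°.
Normalise into (−180°, 180°]: +154.6°.
(The naïve average (-148.4 + +97.6)/2 = -25.4° is on the wrong side of the globe.)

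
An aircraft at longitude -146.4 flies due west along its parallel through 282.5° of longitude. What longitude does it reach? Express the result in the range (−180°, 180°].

-68.9°

Start at -146.4°; shift −282.5° → -428.9°.
-428.9° lies outside (−180°, 180°]; add 360° → -68.9°.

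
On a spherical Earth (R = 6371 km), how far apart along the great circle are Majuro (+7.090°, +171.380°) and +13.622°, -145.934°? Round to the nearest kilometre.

Δλ = -145.934 − 171.380 = -317.314°; wrapped into (−180°, 180°]: 42.686°.
Δφ = 13.622 − 7.090 = 6.532°.
a = sin²(Δφ/2) + cos φ₁ · cos φ₂ · sin²(Δλ/2) = 0.130995.
c = 2·atan2(√a, √(1−a)) = 0.74068 rad → d = 6371·c ≈ 4718.88 km.

4719 km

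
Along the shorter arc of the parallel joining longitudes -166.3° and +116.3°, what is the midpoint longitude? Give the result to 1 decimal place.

+155.0°

Signed shortest Δλ from -166.3° to +116.3° is -77.4°.
Midpoint longitude = -166.3° + (-77.4°)/2 = -166.3° − 38.7° = -205.0°.
Normalise into (−180°, 180°]: +155.0°.
(The naïve average (-166.3 + +116.3)/2 = -25.0° is on the wrong side of the globe.)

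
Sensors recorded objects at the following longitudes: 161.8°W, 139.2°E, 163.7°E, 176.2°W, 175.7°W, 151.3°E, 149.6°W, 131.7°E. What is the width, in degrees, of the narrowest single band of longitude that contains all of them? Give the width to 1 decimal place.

78.7°

Sort the longitudes: -176.2°, -175.7°, -161.8°, -149.6°, +131.7°, +139.2°, +151.3°, +163.7°.
Eastward gaps between consecutive values (wrapping around): 0.5°, 13.9°, 12.2°, 281.3°, 7.5°, 12.1°, 12.4°, 20.1°.
Largest gap = 281.3° ⇒ minimal covering band is its complement: 360° − 281.3° = 78.7°.
Band runs from +131.7° eastward to -149.6°, crossing the antimeridian.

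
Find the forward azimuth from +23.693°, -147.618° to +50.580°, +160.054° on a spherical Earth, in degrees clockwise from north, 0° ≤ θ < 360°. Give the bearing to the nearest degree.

318°

Δλ = 160.054 − -147.618 = 307.672°; wrapped into (−180°, 180°]: -52.328°.
θ = atan2( sin Δλ · cos φ₂ , cos φ₁ · sin φ₂ − sin φ₁ · cos φ₂ · cos Δλ )
  = atan2(-0.50262, 0.55146) = -42.347° → normalised to [0°, 360°): 317.653°.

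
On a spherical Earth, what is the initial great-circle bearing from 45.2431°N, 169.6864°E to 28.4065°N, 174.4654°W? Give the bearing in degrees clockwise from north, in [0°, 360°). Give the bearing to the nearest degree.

Δλ = -174.4654 − 169.6864 = -344.1518°; wrapped into (−180°, 180°]: 15.8482°.
θ = atan2( sin Δλ · cos φ₂ , cos φ₁ · sin φ₂ − sin φ₁ · cos φ₂ · cos Δλ )
  = atan2(0.24021, -0.26590) = 137.906° → normalised to [0°, 360°): 137.906°.

138°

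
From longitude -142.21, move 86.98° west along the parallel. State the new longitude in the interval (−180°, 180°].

+130.81°

Start at -142.21°; shift −86.98° → -229.19°.
-229.19° lies outside (−180°, 180°]; add 360° → +130.81°.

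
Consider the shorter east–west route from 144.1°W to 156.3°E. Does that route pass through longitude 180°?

Naïve |156.3 − -144.1| = 300.4° > 180°, so the shorter arc goes the other way round — across 180°.
Signed shortest Δλ = ((156.3 − -144.1 + 180) mod 360) − 180 = -59.6°.
Going west by 59.6° from -144.1° passes through 180° before reaching +156.3°.

Yes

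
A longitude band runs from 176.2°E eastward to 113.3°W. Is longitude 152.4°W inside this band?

Yes

Band width going east from +176.2° to -113.3°: ((-113.3 − 176.2) mod 360) = 70.5°.
Offset of -152.4° east of the west edge: ((-152.4 − 176.2) mod 360) = 31.4°.
31.4° ≤ 70.5° ⇒ inside.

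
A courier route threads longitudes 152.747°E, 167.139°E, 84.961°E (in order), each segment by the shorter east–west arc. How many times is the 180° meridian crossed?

Leg 1: +152.747° → +167.139°, shortest Δλ = 14.392° (east) — does not cross 180°.
Leg 2: +167.139° → +84.961°, shortest Δλ = -82.178° (west) — does not cross 180°.
Total crossings: 0.

0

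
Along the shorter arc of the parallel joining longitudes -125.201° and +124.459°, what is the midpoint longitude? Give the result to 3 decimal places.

Signed shortest Δλ from -125.201° to +124.459° is -110.340°.
Midpoint longitude = -125.201° + (-110.340°)/2 = -125.201° − 55.170° = -180.371°.
Normalise into (−180°, 180°]: +179.629°.
(The naïve average (-125.201 + +124.459)/2 = -0.371° is on the wrong side of the globe.)

+179.629°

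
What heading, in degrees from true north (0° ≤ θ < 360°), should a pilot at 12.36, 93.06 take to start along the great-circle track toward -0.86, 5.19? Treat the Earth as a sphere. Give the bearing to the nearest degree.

269°

Δλ = 5.19 − 93.06 = -87.87°.
θ = atan2( sin Δλ · cos φ₂ , cos φ₁ · sin φ₂ − sin φ₁ · cos φ₂ · cos Δλ )
  = atan2(-0.99920, -0.02262) = -91.297° → normalised to [0°, 360°): 268.703°.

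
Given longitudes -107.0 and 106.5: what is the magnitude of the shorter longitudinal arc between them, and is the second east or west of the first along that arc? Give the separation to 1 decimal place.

Raw difference: 106.5 − -107.0 = 213.5°.
Normalise into (−180°, 180°]: 213.5° − 360° = -146.5°.
Negative ⇒ the second point lies to the west; separation 146.5°.

146.5° west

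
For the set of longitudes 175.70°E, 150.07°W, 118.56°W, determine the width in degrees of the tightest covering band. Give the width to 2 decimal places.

Sort the longitudes: -150.07°, -118.56°, +175.70°.
Eastward gaps between consecutive values (wrapping around): 31.51°, 294.26°, 34.23°.
Largest gap = 294.26° ⇒ minimal covering band is its complement: 360° − 294.26° = 65.74°.
Band runs from +175.70° eastward to -118.56°, crossing the antimeridian.

65.74°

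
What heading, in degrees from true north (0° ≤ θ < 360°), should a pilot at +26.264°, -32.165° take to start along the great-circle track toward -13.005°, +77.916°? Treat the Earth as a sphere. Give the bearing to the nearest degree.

93°

Δλ = 77.916 − -32.165 = 110.081°.
θ = atan2( sin Δλ · cos φ₂ , cos φ₁ · sin φ₂ − sin φ₁ · cos φ₂ · cos Δλ )
  = atan2(0.91512, -0.05377) = 93.363° → normalised to [0°, 360°): 93.363°.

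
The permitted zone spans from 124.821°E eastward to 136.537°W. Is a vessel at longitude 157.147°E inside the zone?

Yes

Band width going east from +124.821° to -136.537°: ((-136.537 − 124.821) mod 360) = 98.642°.
Offset of +157.147° east of the west edge: ((157.147 − 124.821) mod 360) = 32.326°.
32.326° ≤ 98.642° ⇒ inside.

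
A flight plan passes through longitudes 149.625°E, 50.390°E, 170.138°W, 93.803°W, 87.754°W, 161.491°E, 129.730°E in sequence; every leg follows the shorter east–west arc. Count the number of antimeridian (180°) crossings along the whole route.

2

Leg 1: +149.625° → +50.390°, shortest Δλ = -99.235° (west) — does not cross 180°.
Leg 2: +50.390° → -170.138°, shortest Δλ = 139.472° (east) — crosses 180°.
Leg 3: -170.138° → -93.803°, shortest Δλ = 76.335° (east) — does not cross 180°.
Leg 4: -93.803° → -87.754°, shortest Δλ = 6.049° (east) — does not cross 180°.
Leg 5: -87.754° → +161.491°, shortest Δλ = -110.755° (west) — crosses 180°.
Leg 6: +161.491° → +129.730°, shortest Δλ = -31.761° (west) — does not cross 180°.
Total crossings: 2.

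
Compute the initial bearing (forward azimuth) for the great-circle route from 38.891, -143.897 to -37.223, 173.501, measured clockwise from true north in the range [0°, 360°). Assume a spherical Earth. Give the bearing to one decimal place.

212.7°

Δλ = 173.501 − -143.897 = 317.398°; wrapped into (−180°, 180°]: -42.602°.
θ = atan2( sin Δλ · cos φ₂ , cos φ₁ · sin φ₂ − sin φ₁ · cos φ₂ · cos Δλ )
  = atan2(-0.53901, -0.83883) = -147.276° → normalised to [0°, 360°): 212.724°.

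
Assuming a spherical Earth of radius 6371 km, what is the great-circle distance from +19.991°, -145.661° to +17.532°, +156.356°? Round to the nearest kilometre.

Δλ = 156.356 − -145.661 = 302.017°; wrapped into (−180°, 180°]: -57.983°.
Δφ = 17.532 − 19.991 = -2.459°.
a = sin²(Δφ/2) + cos φ₁ · cos φ₂ · sin²(Δλ/2) = 0.210966.
c = 2·atan2(√a, √(1−a)) = 0.95444 rad → d = 6371·c ≈ 6080.72 km.

6081 km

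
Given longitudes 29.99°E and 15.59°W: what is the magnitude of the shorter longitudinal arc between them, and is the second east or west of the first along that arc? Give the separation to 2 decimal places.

Raw difference: -15.59 − 29.99 = -45.58°.
Normalise into (−180°, 180°]: -45.58° stays -45.58°.
Negative ⇒ the second point lies to the west; separation 45.58°.

45.58° west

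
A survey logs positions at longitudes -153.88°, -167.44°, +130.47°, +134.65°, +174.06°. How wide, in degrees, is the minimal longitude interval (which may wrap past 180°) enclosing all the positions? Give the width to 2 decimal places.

75.65°

Sort the longitudes: -167.44°, -153.88°, +130.47°, +134.65°, +174.06°.
Eastward gaps between consecutive values (wrapping around): 13.56°, 284.35°, 4.18°, 39.41°, 18.50°.
Largest gap = 284.35° ⇒ minimal covering band is its complement: 360° − 284.35° = 75.65°.
Band runs from +130.47° eastward to -153.88°, crossing the antimeridian.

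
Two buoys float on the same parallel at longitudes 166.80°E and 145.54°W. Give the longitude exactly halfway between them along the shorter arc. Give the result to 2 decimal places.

169.37°W

Signed shortest Δλ from +166.80° to -145.54° is +47.66°.
Midpoint longitude = +166.80° + (+47.66°)/2 = +166.80° + 23.83° = +190.63°.
Normalise into (−180°, 180°]: -169.37°.
(The naïve average (+166.80 + -145.54)/2 = 10.63° is on the wrong side of the globe.)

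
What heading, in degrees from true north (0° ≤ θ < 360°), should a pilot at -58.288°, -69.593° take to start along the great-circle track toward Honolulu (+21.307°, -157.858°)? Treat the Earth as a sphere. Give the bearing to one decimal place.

283.0°

Δλ = -157.858 − -69.593 = -88.265°.
θ = atan2( sin Δλ · cos φ₂ , cos φ₁ · sin φ₂ − sin φ₁ · cos φ₂ · cos Δλ )
  = atan2(-0.93122, 0.21500) = -76.999° → normalised to [0°, 360°): 283.001°.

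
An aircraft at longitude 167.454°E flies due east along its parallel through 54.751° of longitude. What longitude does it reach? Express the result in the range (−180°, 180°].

137.795°W

Start at +167.454°; shift +54.751° → +222.205°.
+222.205° lies outside (−180°, 180°]; subtract 360° → -137.795°.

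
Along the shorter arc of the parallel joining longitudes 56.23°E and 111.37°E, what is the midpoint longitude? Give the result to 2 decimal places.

Signed shortest Δλ from +56.23° to +111.37° is +55.14°.
Midpoint longitude = +56.23° + (+55.14°)/2 = +56.23° + 27.57° = +83.80°.

83.80°E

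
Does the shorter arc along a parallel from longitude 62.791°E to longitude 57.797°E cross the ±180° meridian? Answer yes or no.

No

Signed shortest Δλ = ((57.797 − 62.791 + 180) mod 360) − 180 = -4.994°.
Going west by 4.994° from +62.791° reaches +57.797° without touching 180°.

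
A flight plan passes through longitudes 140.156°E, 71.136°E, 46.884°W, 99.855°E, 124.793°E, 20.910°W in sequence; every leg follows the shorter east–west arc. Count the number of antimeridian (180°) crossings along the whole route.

0

Leg 1: +140.156° → +71.136°, shortest Δλ = -69.02° (west) — does not cross 180°.
Leg 2: +71.136° → -46.884°, shortest Δλ = -118.02° (west) — does not cross 180°.
Leg 3: -46.884° → +99.855°, shortest Δλ = 146.739° (east) — does not cross 180°.
Leg 4: +99.855° → +124.793°, shortest Δλ = 24.938° (east) — does not cross 180°.
Leg 5: +124.793° → -20.910°, shortest Δλ = -145.703° (west) — does not cross 180°.
Total crossings: 0.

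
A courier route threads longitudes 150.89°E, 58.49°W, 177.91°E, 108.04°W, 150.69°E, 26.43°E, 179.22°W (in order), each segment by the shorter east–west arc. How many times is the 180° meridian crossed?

Leg 1: +150.89° → -58.49°, shortest Δλ = 150.62° (east) — crosses 180°.
Leg 2: -58.49° → +177.91°, shortest Δλ = -123.6° (west) — crosses 180°.
Leg 3: +177.91° → -108.04°, shortest Δλ = 74.05° (east) — crosses 180°.
Leg 4: -108.04° → +150.69°, shortest Δλ = -101.27° (west) — crosses 180°.
Leg 5: +150.69° → +26.43°, shortest Δλ = -124.26° (west) — does not cross 180°.
Leg 6: +26.43° → -179.22°, shortest Δλ = 154.35° (east) — crosses 180°.
Total crossings: 5.

5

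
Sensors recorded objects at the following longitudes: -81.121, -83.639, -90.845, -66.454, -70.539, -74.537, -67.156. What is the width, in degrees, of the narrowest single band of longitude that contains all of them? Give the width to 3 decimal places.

24.391°

Sort the longitudes: -90.845°, -83.639°, -81.121°, -74.537°, -70.539°, -67.156°, -66.454°.
Eastward gaps between consecutive values (wrapping around): 7.206°, 2.518°, 6.584°, 3.998°, 3.383°, 0.702°, 335.609°.
Largest gap = 335.609° ⇒ minimal covering band is its complement: 360° − 335.609° = 24.391°.
Band runs from -90.845° eastward to -66.454°.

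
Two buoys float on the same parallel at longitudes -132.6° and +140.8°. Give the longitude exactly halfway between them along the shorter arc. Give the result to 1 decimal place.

Signed shortest Δλ from -132.6° to +140.8° is -86.6°.
Midpoint longitude = -132.6° + (-86.6°)/2 = -132.6° − 43.3° = -175.9°.
(The naïve average (-132.6 + +140.8)/2 = 4.1° is on the wrong side of the globe.)

-175.9°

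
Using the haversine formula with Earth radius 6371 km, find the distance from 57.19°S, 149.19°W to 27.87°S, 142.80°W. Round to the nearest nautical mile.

Δλ = -142.80 − -149.19 = 6.39°.
Δφ = -27.87 − -57.19 = 29.32°.
a = sin²(Δφ/2) + cos φ₁ · cos φ₂ · sin²(Δλ/2) = 0.065539.
c = 2·atan2(√a, √(1−a)) = 0.51778 rad → d = 6371·c ≈ 3298.75 km ≈ 1781.18 nmi.

1781 nmi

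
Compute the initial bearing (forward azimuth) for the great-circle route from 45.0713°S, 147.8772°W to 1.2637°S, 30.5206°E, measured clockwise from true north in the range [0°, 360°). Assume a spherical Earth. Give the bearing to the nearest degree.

178°

Δλ = 30.5206 − -147.8772 = 178.3978°.
θ = atan2( sin Δλ · cos φ₂ , cos φ₁ · sin φ₂ − sin φ₁ · cos φ₂ · cos Δλ )
  = atan2(0.02795, -0.72311) = 177.786° → normalised to [0°, 360°): 177.786°.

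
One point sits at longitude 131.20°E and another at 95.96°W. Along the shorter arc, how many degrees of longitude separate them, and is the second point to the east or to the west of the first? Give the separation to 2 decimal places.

Raw difference: -95.96 − 131.20 = -227.16°.
Normalise into (−180°, 180°]: -227.16° + 360° = 132.84°.
Positive ⇒ the second point lies to the east; separation 132.84°.

132.84° east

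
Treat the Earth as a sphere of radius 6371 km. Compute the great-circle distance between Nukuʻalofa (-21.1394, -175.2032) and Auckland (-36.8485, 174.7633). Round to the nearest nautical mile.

Δλ = 174.7633 − -175.2032 = 349.9665°; wrapped into (−180°, 180°]: -10.0335°.
Δφ = -36.8485 − -21.1394 = -15.7091°.
a = sin²(Δφ/2) + cos φ₁ · cos φ₂ · sin²(Δλ/2) = 0.024383.
c = 2·atan2(√a, √(1−a)) = 0.31359 rad → d = 6371·c ≈ 1997.85 km ≈ 1078.75 nmi.

1079 nmi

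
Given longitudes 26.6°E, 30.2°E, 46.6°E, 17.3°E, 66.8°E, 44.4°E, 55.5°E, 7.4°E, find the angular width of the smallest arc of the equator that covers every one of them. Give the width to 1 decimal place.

Sort the longitudes: +7.4°, +17.3°, +26.6°, +30.2°, +44.4°, +46.6°, +55.5°, +66.8°.
Eastward gaps between consecutive values (wrapping around): 9.9°, 9.3°, 3.6°, 14.2°, 2.2°, 8.9°, 11.3°, 300.6°.
Largest gap = 300.6° ⇒ minimal covering band is its complement: 360° − 300.6° = 59.4°.
Band runs from +7.4° eastward to +66.8°.

59.4°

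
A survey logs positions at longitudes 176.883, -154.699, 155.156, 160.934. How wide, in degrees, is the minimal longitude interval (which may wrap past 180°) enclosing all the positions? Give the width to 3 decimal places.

Sort the longitudes: -154.699°, +155.156°, +160.934°, +176.883°.
Eastward gaps between consecutive values (wrapping around): 309.855°, 5.778°, 15.949°, 28.418°.
Largest gap = 309.855° ⇒ minimal covering band is its complement: 360° − 309.855° = 50.145°.
Band runs from +155.156° eastward to -154.699°, crossing the antimeridian.

50.145°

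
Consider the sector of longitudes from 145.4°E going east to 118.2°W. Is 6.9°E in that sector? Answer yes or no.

No

Band width going east from +145.4° to -118.2°: ((-118.2 − 145.4) mod 360) = 96.4°.
Offset of +6.9° east of the west edge: ((6.9 − 145.4) mod 360) = 221.5°.
221.5° > 96.4° ⇒ outside.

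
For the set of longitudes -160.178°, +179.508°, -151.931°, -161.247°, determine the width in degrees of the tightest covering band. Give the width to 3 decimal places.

28.561°

Sort the longitudes: -161.247°, -160.178°, -151.931°, +179.508°.
Eastward gaps between consecutive values (wrapping around): 1.069°, 8.247°, 331.439°, 19.245°.
Largest gap = 331.439° ⇒ minimal covering band is its complement: 360° − 331.439° = 28.561°.
Band runs from +179.508° eastward to -151.931°, crossing the antimeridian.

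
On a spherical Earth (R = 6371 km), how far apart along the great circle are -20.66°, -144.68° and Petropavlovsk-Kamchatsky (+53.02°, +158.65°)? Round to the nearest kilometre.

9833 km

Δλ = 158.65 − -144.68 = 303.33°; wrapped into (−180°, 180°]: -56.67°.
Δφ = 53.02 − -20.66 = 73.68°.
a = sin²(Δφ/2) + cos φ₁ · cos φ₂ · sin²(Δλ/2) = 0.486293.
c = 2·atan2(√a, √(1−a)) = 1.54338 rad → d = 6371·c ≈ 9832.86 km.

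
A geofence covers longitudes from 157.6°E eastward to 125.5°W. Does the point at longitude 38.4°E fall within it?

No

Band width going east from +157.6° to -125.5°: ((-125.5 − 157.6) mod 360) = 76.9°.
Offset of +38.4° east of the west edge: ((38.4 − 157.6) mod 360) = 240.8°.
240.8° > 76.9° ⇒ outside.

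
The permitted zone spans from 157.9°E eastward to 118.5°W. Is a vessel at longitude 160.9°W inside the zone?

Yes

Band width going east from +157.9° to -118.5°: ((-118.5 − 157.9) mod 360) = 83.6°.
Offset of -160.9° east of the west edge: ((-160.9 − 157.9) mod 360) = 41.2°.
41.2° ≤ 83.6° ⇒ inside.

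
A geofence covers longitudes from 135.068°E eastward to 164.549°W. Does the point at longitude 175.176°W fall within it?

Yes

Band width going east from +135.068° to -164.549°: ((-164.549 − 135.068) mod 360) = 60.383°.
Offset of -175.176° east of the west edge: ((-175.176 − 135.068) mod 360) = 49.756°.
49.756° ≤ 60.383° ⇒ inside.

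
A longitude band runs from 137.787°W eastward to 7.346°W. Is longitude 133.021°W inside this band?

Band width going east from -137.787° to -7.346°: ((-7.346 − -137.787) mod 360) = 130.441°.
Offset of -133.021° east of the west edge: ((-133.021 − -137.787) mod 360) = 4.766°.
4.766° ≤ 130.441° ⇒ inside.

Yes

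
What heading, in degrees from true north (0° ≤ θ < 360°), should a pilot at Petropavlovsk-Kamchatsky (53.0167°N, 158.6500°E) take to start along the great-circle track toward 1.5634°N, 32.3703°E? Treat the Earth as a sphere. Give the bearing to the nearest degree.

Δλ = 32.3703 − 158.6500 = -126.2797°.
θ = atan2( sin Δλ · cos φ₂ , cos φ₁ · sin φ₂ − sin φ₁ · cos φ₂ · cos Δλ )
  = atan2(-0.80584, 0.48892) = -58.754° → normalised to [0°, 360°): 301.246°.

301°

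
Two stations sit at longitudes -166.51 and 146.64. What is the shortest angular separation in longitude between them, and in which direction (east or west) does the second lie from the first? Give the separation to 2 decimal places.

Raw difference: 146.64 − -166.51 = 313.15°.
Normalise into (−180°, 180°]: 313.15° − 360° = -46.85°.
Negative ⇒ the second point lies to the west; separation 46.85°.

46.85° west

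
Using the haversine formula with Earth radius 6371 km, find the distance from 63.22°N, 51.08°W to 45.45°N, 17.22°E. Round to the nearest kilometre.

Δλ = 17.22 − -51.08 = 68.30°.
Δφ = 45.45 − 63.22 = -17.77°.
a = sin²(Δφ/2) + cos φ₁ · cos φ₂ · sin²(Δλ/2) = 0.123463.
c = 2·atan2(√a, √(1−a)) = 0.71807 rad → d = 6371·c ≈ 4574.84 km.

4575 km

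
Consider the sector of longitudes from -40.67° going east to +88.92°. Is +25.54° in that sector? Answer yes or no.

Yes

Band width going east from -40.67° to +88.92°: ((88.92 − -40.67) mod 360) = 129.59°.
Offset of +25.54° east of the west edge: ((25.54 − -40.67) mod 360) = 66.21°.
66.21° ≤ 129.59° ⇒ inside.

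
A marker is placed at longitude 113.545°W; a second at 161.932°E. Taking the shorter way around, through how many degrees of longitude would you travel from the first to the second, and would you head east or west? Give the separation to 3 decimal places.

Raw difference: 161.932 − -113.545 = 275.477°.
Normalise into (−180°, 180°]: 275.477° − 360° = -84.523°.
Negative ⇒ the second point lies to the west; separation 84.523°.

84.523° west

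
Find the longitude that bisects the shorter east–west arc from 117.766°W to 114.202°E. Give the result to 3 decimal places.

Signed shortest Δλ from -117.766° to +114.202° is -128.032°.
Midpoint longitude = -117.766° + (-128.032°)/2 = -117.766° − 64.016° = -181.782°.
Normalise into (−180°, 180°]: +178.218°.
(The naïve average (-117.766 + +114.202)/2 = -1.782° is on the wrong side of the globe.)

178.218°E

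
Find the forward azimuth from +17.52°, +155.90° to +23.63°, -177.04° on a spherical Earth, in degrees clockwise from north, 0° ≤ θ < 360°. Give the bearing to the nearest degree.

72°

Δλ = -177.04 − 155.90 = -332.94°; wrapped into (−180°, 180°]: 27.06°.
θ = atan2( sin Δλ · cos φ₂ , cos φ₁ · sin φ₂ − sin φ₁ · cos φ₂ · cos Δλ )
  = atan2(0.41678, 0.13663) = 71.850° → normalised to [0°, 360°): 71.850°.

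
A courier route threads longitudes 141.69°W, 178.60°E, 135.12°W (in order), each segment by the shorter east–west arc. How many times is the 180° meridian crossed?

2

Leg 1: -141.69° → +178.60°, shortest Δλ = -39.71° (west) — crosses 180°.
Leg 2: +178.60° → -135.12°, shortest Δλ = 46.28° (east) — crosses 180°.
Total crossings: 2.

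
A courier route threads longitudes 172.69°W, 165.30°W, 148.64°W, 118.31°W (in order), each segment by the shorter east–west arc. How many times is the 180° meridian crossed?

Leg 1: -172.69° → -165.30°, shortest Δλ = 7.39° (east) — does not cross 180°.
Leg 2: -165.30° → -148.64°, shortest Δλ = 16.66° (east) — does not cross 180°.
Leg 3: -148.64° → -118.31°, shortest Δλ = 30.33° (east) — does not cross 180°.
Total crossings: 0.

0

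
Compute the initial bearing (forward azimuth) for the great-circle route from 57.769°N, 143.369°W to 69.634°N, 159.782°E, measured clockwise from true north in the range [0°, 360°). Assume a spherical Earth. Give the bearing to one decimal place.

Δλ = 159.782 − -143.369 = 303.151°; wrapped into (−180°, 180°]: -56.849°.
θ = atan2( sin Δλ · cos φ₂ , cos φ₁ · sin φ₂ − sin φ₁ · cos φ₂ · cos Δλ )
  = atan2(-0.29137, 0.33901) = -40.678° → normalised to [0°, 360°): 319.322°.

319.3°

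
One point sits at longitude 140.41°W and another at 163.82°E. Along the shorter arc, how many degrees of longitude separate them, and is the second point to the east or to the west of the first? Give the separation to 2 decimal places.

Raw difference: 163.82 − -140.41 = 304.23°.
Normalise into (−180°, 180°]: 304.23° − 360° = -55.77°.
Negative ⇒ the second point lies to the west; separation 55.77°.

55.77° west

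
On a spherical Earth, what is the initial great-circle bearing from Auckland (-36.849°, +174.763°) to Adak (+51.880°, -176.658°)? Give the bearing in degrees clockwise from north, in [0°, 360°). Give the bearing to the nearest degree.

5°

Δλ = -176.658 − 174.763 = -351.421°; wrapped into (−180°, 180°]: 8.579°.
θ = atan2( sin Δλ · cos φ₂ , cos φ₁ · sin φ₂ − sin φ₁ · cos φ₂ · cos Δλ )
  = atan2(0.09209, 0.99561) = 5.284° → normalised to [0°, 360°): 5.284°.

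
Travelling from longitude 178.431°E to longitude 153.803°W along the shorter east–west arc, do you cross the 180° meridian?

Naïve |-153.803 − 178.431| = 332.234° > 180°, so the shorter arc goes the other way round — across 180°.
Signed shortest Δλ = ((-153.803 − 178.431 + 180) mod 360) − 180 = 27.766°.
Going east by 27.766° from +178.431° passes through 180° before reaching -153.803°.

Yes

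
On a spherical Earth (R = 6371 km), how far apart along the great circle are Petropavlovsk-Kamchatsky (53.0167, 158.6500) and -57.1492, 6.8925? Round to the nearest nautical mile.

9813 nmi

Δλ = 6.8925 − 158.6500 = -151.7575°.
Δφ = -57.1492 − 53.0167 = -110.1659°.
a = sin²(Δφ/2) + cos φ₁ · cos φ₂ · sin²(Δλ/2) = 0.979276.
c = 2·atan2(√a, √(1−a)) = 2.85267 rad → d = 6371·c ≈ 18174.36 km ≈ 9813.37 nmi.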